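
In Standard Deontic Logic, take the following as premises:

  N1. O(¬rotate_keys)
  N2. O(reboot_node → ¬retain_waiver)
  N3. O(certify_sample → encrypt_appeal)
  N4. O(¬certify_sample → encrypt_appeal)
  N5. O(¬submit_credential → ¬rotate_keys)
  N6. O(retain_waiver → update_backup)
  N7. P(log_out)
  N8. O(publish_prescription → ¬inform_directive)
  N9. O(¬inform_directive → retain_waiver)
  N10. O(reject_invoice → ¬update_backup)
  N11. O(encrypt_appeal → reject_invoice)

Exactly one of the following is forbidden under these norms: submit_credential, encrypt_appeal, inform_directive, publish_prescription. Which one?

Premises 4 and 3 are O(¬certify_sample → encrypt_appeal) and O(certify_sample → encrypt_appeal); every ideal world satisfies ¬certify_sample or certify_sample, so in either case encrypt_appeal holds — hence O(encrypt_appeal).
Premise 11 is O(encrypt_appeal → reject_invoice); since O(encrypt_appeal), deontic closure gives O(reject_invoice).
From O(reject_invoice) and premise 10, O(reject_invoice → ¬update_backup), we obtain O(¬update_backup).
Premise 6, O(retain_waiver → update_backup), contraposes to O(¬update_backup → ¬retain_waiver); with O(¬update_backup) we get O(¬retain_waiver).
Premise 9, O(¬inform_directive → retain_waiver), contraposes to O(¬retain_waiver → inform_directive); with O(¬retain_waiver) we get O(inform_directive).
Premise 8 is O(publish_prescription → ¬inform_directive); contrapositively O(inform_directive → ¬publish_prescription). Since O(inform_directive) holds, K gives O(¬publish_prescription).
So O(¬publish_prescription) holds, i.e. publish_prescription is forbidden. None of the other listed options is forbidden under the premises.

publish_prescription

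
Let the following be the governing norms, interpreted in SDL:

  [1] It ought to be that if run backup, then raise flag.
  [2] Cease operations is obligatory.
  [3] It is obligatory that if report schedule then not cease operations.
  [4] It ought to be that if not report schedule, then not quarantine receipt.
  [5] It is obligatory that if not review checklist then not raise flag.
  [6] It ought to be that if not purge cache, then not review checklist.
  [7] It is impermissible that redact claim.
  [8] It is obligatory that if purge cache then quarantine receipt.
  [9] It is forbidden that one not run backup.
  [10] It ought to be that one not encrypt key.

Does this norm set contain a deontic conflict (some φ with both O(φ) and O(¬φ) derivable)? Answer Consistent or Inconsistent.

Inconsistent

Premise 9, F(¬run_backup), is equivalent to O(run_backup).
Premise 1 is O(run_backup → raise_flag); since O(run_backup), deontic closure gives O(raise_flag).
Premise 5 is O(¬review_checklist → ¬raise_flag); contrapositively O(raise_flag → review_checklist). Since O(raise_flag) holds, K gives O(review_checklist).
Premise 6, O(¬purge_cache → ¬review_checklist), contraposes to O(review_checklist → purge_cache); with O(review_checklist) we get O(purge_cache).
With premise 8, O(purge_cache → quarantine_receipt), the K-axiom yields O(quarantine_receipt).
The contrapositive of premise 4 (O(¬report_schedule → ¬quarantine_receipt)) is O(quarantine_receipt → report_schedule), and O(quarantine_receipt) is already established, so O(report_schedule).
With premise 3, O(report_schedule → ¬cease_operations), the K-axiom yields O(¬cease_operations).
But premise 2 directly asserts O(cease_operations).
We now have both O(¬cease_operations) and O(cease_operations) — cease_operations is simultaneously obligatory and forbidden, violating the D-axiom.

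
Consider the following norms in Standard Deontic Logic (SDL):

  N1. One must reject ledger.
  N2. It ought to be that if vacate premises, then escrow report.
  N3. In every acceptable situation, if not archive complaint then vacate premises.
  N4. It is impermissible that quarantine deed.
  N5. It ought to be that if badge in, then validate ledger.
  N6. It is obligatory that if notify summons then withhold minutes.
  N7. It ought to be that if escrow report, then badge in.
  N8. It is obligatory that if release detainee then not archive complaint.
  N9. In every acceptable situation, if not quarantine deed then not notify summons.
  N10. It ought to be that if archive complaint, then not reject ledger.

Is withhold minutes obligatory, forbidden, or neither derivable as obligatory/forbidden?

Neither

Premise 6 is O(notify_summons → withhold_minutes), but O(notify_summons) is not derivable from the premises, so it does not yield O(withhold_minutes).
No premise or chain of K-axiom applications forces O(withhold_minutes), and none forces O(¬withhold_minutes). So withhold_minutes is neither obligatory nor forbidden under these norms.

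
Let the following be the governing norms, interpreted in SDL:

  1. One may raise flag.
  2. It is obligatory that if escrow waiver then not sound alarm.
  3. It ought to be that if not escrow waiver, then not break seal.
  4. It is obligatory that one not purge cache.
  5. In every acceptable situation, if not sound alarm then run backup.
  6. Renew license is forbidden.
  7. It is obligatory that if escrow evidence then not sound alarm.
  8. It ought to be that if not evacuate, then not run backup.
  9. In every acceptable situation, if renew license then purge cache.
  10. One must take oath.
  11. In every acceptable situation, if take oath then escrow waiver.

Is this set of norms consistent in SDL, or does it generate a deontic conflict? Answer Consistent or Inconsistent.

Consistent

Premise 9 is O(renew_license → purge_cache), but O(renew_license) is not derivable from the premises, so it does not yield O(purge_cache).
So O(purge_cache) is not derivable, and the apparent clash with O(¬purge_cache) does not arise.
A world satisfying every obligation exists (e.g. break_seal=false, escrow_evidence=false, escrow_waiver=true, evacuate=true, purge_cache=false, raise_flag=false, renew_license=false, run_backup=true, sound_alarm=false, take_oath=true); no atom is both obligatory and forbidden, so the set is consistent.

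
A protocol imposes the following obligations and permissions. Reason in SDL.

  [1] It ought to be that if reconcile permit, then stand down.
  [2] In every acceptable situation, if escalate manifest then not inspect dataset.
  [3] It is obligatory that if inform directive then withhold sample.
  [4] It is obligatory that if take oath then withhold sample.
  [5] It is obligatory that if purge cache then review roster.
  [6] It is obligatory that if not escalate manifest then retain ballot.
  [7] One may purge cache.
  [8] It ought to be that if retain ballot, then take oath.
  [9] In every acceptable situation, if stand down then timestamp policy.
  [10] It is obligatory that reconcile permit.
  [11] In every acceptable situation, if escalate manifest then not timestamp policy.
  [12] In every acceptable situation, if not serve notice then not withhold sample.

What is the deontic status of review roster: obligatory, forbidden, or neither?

Premise 5 is O(purge_cache → review_roster), but O(purge_cache) is not derivable from the premises (the permission P(purge_cache) asserts only ¬O(¬purge_cache), not O(purge_cache)), so it does not yield O(review_roster).
No premise or chain of K-axiom applications forces O(review_roster), and none forces O(¬review_roster). So review_roster is neither obligatory nor forbidden under these norms.

Neither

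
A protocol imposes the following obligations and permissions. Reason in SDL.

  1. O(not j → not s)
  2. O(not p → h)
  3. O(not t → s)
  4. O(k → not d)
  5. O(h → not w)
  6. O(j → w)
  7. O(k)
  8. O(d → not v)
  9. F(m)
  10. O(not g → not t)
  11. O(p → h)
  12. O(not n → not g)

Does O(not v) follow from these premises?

No

Premise 8 is O(d → not v), but O(d) is not derivable from the premises, so it does not yield O(not v).
No other premise forces O(not v). An ideal world satisfying every premise can still have not v false, so O(not v) is not derivable.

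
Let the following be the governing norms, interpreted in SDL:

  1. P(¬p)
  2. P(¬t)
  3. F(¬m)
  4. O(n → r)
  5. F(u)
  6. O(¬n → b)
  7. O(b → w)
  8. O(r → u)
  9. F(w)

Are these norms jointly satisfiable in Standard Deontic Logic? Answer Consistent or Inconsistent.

Inconsistent

Premise 5 is F(u), i.e. O(¬u).
Premise 8 is O(r → u); contrapositively O(¬u → ¬r). Since O(¬u) holds, K gives O(¬r).
Premise 4, O(n → r), contraposes to O(¬r → ¬n); with O(¬r) we get O(¬n).
With premise 6, O(¬n → b), the K-axiom yields O(b).
Premise 7 is O(b → w); since O(b), deontic closure gives O(w).
Yet premise 9 is F(w), i.e. O(¬w).
We now have both O(w) and O(¬w) — w is simultaneously obligatory and forbidden, violating the D-axiom.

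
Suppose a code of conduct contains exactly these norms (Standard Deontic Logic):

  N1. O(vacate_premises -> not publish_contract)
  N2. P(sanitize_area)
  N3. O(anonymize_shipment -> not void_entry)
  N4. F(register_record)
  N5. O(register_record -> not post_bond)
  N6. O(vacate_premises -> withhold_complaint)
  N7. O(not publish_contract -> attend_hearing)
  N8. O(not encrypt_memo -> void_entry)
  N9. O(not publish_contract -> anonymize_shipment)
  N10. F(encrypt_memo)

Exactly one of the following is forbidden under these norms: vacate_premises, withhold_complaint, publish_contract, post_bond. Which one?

vacate_premises

Premise 10, F(encrypt_memo), is equivalent to O(not encrypt_memo).
Premise 8 is O(not encrypt_memo -> void_entry); since O(not encrypt_memo), deontic closure gives O(void_entry).
Premise 3, O(anonymize_shipment -> not void_entry), contraposes to O(void_entry -> not anonymize_shipment); with O(void_entry) we get O(not anonymize_shipment).
The contrapositive of premise 9 (O(not publish_contract -> anonymize_shipment)) is O(not anonymize_shipment -> publish_contract), and O(not anonymize_shipment) is already established, so O(publish_contract).
The contrapositive of premise 1 (O(vacate_premises -> not publish_contract)) is O(publish_contract -> not vacate_premises), and O(publish_contract) is already established, so O(not vacate_premises).
So O(not vacate_premises) holds, i.e. vacate_premises is forbidden. None of the other listed options is forbidden under the premises.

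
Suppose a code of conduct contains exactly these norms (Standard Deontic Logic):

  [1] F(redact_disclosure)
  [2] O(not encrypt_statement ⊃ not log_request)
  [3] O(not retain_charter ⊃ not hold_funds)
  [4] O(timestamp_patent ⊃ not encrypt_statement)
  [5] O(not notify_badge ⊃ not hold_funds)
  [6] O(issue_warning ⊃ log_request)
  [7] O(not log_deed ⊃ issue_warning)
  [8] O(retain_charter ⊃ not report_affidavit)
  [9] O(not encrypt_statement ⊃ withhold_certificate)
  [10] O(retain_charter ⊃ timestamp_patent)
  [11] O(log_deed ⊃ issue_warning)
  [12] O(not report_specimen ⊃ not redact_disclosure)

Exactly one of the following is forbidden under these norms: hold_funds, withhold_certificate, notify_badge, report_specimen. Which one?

By case analysis on not log_deed: premise 7 gives O(not log_deed ⊃ issue_warning) and premise 11 gives O(log_deed ⊃ issue_warning), so O(issue_warning) either way.
From O(issue_warning) and premise 6, O(issue_warning ⊃ log_request), we obtain O(log_request).
The contrapositive of premise 2 (O(not encrypt_statement ⊃ not log_request)) is O(log_request ⊃ encrypt_statement), and O(log_request) is already established, so O(encrypt_statement).
Premise 4 is O(timestamp_patent ⊃ not encrypt_statement); contrapositively O(encrypt_statement ⊃ not timestamp_patent). Since O(encrypt_statement) holds, K gives O(not timestamp_patent).
Premise 10, O(retain_charter ⊃ timestamp_patent), contraposes to O(not timestamp_patent ⊃ not retain_charter); with O(not timestamp_patent) we get O(not retain_charter).
Applying K to premise 3 (O(not retain_charter ⊃ not hold_funds)) and O(not retain_charter) yields O(not hold_funds).
So O(not hold_funds) holds, i.e. hold_funds is forbidden. None of the other listed options is forbidden under the premises.

hold_funds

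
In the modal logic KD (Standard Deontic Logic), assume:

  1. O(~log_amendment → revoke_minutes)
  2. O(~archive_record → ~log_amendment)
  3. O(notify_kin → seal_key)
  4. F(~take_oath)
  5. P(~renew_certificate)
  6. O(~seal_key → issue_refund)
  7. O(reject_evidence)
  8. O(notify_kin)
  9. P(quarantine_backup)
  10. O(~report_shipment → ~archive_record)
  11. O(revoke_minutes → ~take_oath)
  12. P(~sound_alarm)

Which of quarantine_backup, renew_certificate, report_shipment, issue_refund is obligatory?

Premise 4, F(~take_oath), is equivalent to O(take_oath).
Premise 11 is O(revoke_minutes → ~take_oath); contrapositively O(take_oath → ~revoke_minutes). Since O(take_oath) holds, K gives O(~revoke_minutes).
The contrapositive of premise 1 (O(~log_amendment → revoke_minutes)) is O(~revoke_minutes → log_amendment), and O(~revoke_minutes) is already established, so O(log_amendment).
Premise 2, O(~archive_record → ~log_amendment), contraposes to O(log_amendment → archive_record); with O(log_amendment) we get O(archive_record).
The contrapositive of premise 10 (O(~report_shipment → ~archive_record)) is O(archive_record → report_shipment), and O(archive_record) is already established, so O(report_shipment).
So O(report_shipment) holds — report_shipment is obligatory. None of the other listed options is made obligatory by any chain of premises.

report_shipment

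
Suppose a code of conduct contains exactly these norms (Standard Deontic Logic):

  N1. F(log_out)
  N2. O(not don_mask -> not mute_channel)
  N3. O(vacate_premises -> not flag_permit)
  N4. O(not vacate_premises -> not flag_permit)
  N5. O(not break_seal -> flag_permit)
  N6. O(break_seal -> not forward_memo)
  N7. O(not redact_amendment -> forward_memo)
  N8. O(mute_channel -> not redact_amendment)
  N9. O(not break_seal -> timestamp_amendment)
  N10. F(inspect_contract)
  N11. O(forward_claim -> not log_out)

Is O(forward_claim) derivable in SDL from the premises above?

Premise 11 is O(forward_claim -> not log_out); even if O(not log_out) held, inferring O(forward_claim) would be affirming the consequent — invalid.
No other premise forces O(forward_claim). An ideal world satisfying every premise can still have forward_claim false, so O(forward_claim) is not derivable.

No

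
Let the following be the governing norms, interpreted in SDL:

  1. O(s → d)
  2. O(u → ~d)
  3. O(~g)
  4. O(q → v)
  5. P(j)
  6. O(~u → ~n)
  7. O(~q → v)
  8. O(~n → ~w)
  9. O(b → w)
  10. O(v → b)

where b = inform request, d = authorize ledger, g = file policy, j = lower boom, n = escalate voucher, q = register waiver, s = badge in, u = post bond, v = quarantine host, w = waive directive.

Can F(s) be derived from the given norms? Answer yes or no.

Yes

Premises 4 and 7 are O(q → v) and O(~q → v); every ideal world satisfies q or ~q, so in either case v holds — hence O(v).
With premise 10, O(v → b), the K-axiom yields O(b).
With premise 9, O(b → w), the K-axiom yields O(w).
Premise 8 is O(~n → ~w); contrapositively O(w → n). Since O(w) holds, K gives O(n).
Premise 6, O(~u → ~n), contraposes to O(n → u); with O(n) we get O(u).
With premise 2, O(u → ~d), the K-axiom yields O(~d).
Premise 1, O(s → d), contraposes to O(~d → ~s); with O(~d) we get O(~s).
Premises 3, 5 do not contribute to this derivation.
So O(~s) holds, i.e. F(s). The claim follows.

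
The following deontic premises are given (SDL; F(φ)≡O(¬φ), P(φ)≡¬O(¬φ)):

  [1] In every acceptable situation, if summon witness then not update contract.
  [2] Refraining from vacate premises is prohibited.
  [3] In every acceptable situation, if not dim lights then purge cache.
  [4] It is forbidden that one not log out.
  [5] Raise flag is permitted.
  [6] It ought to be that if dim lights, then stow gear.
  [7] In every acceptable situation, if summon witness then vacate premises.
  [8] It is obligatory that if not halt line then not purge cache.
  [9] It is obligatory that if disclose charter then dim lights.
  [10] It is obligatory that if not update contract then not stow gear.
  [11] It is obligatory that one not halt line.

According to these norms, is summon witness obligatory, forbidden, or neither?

Premise 11 gives O(¬halt_line).
From O(¬halt_line) and premise 8, O(¬halt_line → ¬purge_cache), we obtain O(¬purge_cache).
Premise 3 is O(¬dim_lights → purge_cache); contrapositively O(¬purge_cache → dim_lights). Since O(¬purge_cache) holds, K gives O(dim_lights).
With premise 6, O(dim_lights → stow_gear), the K-axiom yields O(stow_gear).
Premise 10 is O(¬update_contract → ¬stow_gear); contrapositively O(stow_gear → update_contract). Since O(stow_gear) holds, K gives O(update_contract).
Premise 1 is O(summon_witness → ¬update_contract); contrapositively O(update_contract → ¬summon_witness). Since O(update_contract) holds, K gives O(¬summon_witness).
Premises 2, 4, 5, 7, 9 do not contribute to this derivation.
Thus O(¬summon_witness), which is F(summon_witness): summon_witness is forbidden.

Forbidden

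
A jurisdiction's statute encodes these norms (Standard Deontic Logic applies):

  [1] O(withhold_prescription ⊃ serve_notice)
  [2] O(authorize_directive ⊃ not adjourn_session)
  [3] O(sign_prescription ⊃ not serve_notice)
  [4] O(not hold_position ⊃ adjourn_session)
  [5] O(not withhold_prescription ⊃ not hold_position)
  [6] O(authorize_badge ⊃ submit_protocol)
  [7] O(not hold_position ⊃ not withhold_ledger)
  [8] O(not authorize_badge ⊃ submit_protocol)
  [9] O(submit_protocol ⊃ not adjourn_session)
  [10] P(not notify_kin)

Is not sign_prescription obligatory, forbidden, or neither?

Premises 8 and 6 are O(not authorize_badge ⊃ submit_protocol) and O(authorize_badge ⊃ submit_protocol); every ideal world satisfies not authorize_badge or authorize_badge, so in either case submit_protocol holds — hence O(submit_protocol).
Applying K to premise 9 (O(submit_protocol ⊃ not adjourn_session)) and O(submit_protocol) yields O(not adjourn_session).
Premise 4, O(not hold_position ⊃ adjourn_session), contraposes to O(not adjourn_session ⊃ hold_position); with O(not adjourn_session) we get O(hold_position).
The contrapositive of premise 5 (O(not withhold_prescription ⊃ not hold_position)) is O(hold_position ⊃ withhold_prescription), and O(hold_position) is already established, so O(withhold_prescription).
Premise 1 is O(withhold_prescription ⊃ serve_notice); since O(withhold_prescription), deontic closure gives O(serve_notice).
Premise 3, O(sign_prescription ⊃ not serve_notice), contraposes to O(serve_notice ⊃ not sign_prescription); with O(serve_notice) we get O(not sign_prescription).
Premises 2, 7, 10 do not contribute to this derivation.
Hence not sign_prescription is obligatory.

Obligatory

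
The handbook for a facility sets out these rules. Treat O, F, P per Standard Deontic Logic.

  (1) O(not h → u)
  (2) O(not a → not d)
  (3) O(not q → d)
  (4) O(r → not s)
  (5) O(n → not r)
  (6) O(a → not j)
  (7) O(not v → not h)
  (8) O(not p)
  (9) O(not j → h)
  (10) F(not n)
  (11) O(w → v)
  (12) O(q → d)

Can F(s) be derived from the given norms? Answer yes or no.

Premise 4 is O(r → not s), but O(r) is not derivable from the premises, so it does not yield O(not s).
No other premise forces O(not s). An ideal world satisfying every premise can still have s true, so F(s) is not derivable.

No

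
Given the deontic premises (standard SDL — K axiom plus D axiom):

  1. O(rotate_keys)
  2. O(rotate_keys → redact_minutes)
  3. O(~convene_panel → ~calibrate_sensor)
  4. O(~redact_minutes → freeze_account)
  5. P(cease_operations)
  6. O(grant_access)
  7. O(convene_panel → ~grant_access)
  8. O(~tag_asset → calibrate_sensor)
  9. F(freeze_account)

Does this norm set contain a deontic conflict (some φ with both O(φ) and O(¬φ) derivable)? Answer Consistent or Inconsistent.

Premise 4 is O(~redact_minutes → freeze_account), but O(~redact_minutes) is not derivable from the premises, so it does not yield O(freeze_account).
So O(freeze_account) is not derivable, and the apparent clash with O(~freeze_account) does not arise.
A world satisfying every obligation exists (e.g. calibrate_sensor=false, cease_operations=false, convene_panel=false, freeze_account=false, grant_access=true, redact_minutes=true, rotate_keys=true, tag_asset=true); no atom is both obligatory and forbidden, so the set is consistent.

Consistent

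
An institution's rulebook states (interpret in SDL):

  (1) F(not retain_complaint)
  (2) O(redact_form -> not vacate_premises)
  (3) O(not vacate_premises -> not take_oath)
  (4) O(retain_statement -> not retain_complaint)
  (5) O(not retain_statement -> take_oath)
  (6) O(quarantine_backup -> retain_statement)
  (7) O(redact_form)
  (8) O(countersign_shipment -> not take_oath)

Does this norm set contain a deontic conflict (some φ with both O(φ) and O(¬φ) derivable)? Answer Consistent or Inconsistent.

Premise 7 gives O(redact_form).
With premise 2, O(redact_form -> not vacate_premises), the K-axiom yields O(not vacate_premises).
Applying K to premise 3 (O(not vacate_premises -> not take_oath)) and O(not vacate_premises) yields O(not take_oath).
The contrapositive of premise 5 (O(not retain_statement -> take_oath)) is O(not take_oath -> retain_statement), and O(not take_oath) is already established, so O(retain_statement).
From O(retain_statement) and premise 4, O(retain_statement -> not retain_complaint), we obtain O(not retain_complaint).
But premise 1, F(not retain_complaint), means O(retain_complaint).
We now have both O(not retain_complaint) and O(retain_complaint) — retain_complaint is simultaneously obligatory and forbidden, violating the D-axiom.

Inconsistent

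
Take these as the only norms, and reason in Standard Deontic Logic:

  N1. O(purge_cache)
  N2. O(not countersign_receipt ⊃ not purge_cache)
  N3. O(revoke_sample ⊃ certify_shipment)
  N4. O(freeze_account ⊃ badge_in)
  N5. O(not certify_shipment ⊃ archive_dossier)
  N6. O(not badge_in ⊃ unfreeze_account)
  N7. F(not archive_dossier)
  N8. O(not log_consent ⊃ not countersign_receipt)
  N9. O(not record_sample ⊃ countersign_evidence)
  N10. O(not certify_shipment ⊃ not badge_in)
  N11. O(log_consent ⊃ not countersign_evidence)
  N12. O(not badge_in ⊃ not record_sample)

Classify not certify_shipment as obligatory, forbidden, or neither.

Premise 1 states O(purge_cache) outright.
The contrapositive of premise 2 (O(not countersign_receipt ⊃ not purge_cache)) is O(purge_cache ⊃ countersign_receipt), and O(purge_cache) is already established, so O(countersign_receipt).
The contrapositive of premise 8 (O(not log_consent ⊃ not countersign_receipt)) is O(countersign_receipt ⊃ log_consent), and O(countersign_receipt) is already established, so O(log_consent).
Applying K to premise 11 (O(log_consent ⊃ not countersign_evidence)) and O(log_consent) yields O(not countersign_evidence).
The contrapositive of premise 9 (O(not record_sample ⊃ countersign_evidence)) is O(not countersign_evidence ⊃ record_sample), and O(not countersign_evidence) is already established, so O(record_sample).
Premise 12 is O(not badge_in ⊃ not record_sample); contrapositively O(record_sample ⊃ badge_in). Since O(record_sample) holds, K gives O(badge_in).
The contrapositive of premise 10 (O(not certify_shipment ⊃ not badge_in)) is O(badge_in ⊃ certify_shipment), and O(badge_in) is already established, so O(certify_shipment).
Premises 3, 4, 5, 6, 7 do not contribute to this derivation.
Thus O(certify_shipment), which is F(not certify_shipment): not certify_shipment is forbidden.

Forbidden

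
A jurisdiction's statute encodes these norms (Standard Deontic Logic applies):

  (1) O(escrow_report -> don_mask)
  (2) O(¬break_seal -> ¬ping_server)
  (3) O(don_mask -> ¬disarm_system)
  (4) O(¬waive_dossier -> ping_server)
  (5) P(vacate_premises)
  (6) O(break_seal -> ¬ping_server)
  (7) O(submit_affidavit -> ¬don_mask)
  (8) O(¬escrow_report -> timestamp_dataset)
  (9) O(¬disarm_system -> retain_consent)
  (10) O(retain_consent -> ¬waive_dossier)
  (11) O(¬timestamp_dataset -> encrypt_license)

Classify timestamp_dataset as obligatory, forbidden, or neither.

Premises 6 and 2 are O(break_seal -> ¬ping_server) and O(¬break_seal -> ¬ping_server); every ideal world satisfies break_seal or ¬break_seal, so in either case ¬ping_server holds — hence O(¬ping_server).
Premise 4 is O(¬waive_dossier -> ping_server); contrapositively O(¬ping_server -> waive_dossier). Since O(¬ping_server) holds, K gives O(waive_dossier).
Premise 10 is O(retain_consent -> ¬waive_dossier); contrapositively O(waive_dossier -> ¬retain_consent). Since O(waive_dossier) holds, K gives O(¬retain_consent).
The contrapositive of premise 9 (O(¬disarm_system -> retain_consent)) is O(¬retain_consent -> disarm_system), and O(¬retain_consent) is already established, so O(disarm_system).
Premise 3 is O(don_mask -> ¬disarm_system); contrapositively O(disarm_system -> ¬don_mask). Since O(disarm_system) holds, K gives O(¬don_mask).
Premise 1, O(escrow_report -> don_mask), contraposes to O(¬don_mask -> ¬escrow_report); with O(¬don_mask) we get O(¬escrow_report).
Premise 8 is O(¬escrow_report -> timestamp_dataset); since O(¬escrow_report), deontic closure gives O(timestamp_dataset).
Premises 5, 7, 11 do not contribute to this derivation.
Hence timestamp_dataset is obligatory.

Obligatory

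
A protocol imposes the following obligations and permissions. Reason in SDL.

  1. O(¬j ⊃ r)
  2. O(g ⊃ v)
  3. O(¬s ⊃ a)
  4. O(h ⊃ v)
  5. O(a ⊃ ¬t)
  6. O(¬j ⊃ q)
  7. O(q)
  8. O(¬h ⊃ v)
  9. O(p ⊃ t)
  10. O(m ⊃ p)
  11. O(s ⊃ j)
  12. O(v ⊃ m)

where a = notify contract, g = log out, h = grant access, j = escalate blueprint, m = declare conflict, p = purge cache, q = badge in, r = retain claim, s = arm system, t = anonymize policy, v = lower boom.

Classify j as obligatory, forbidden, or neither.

Premises 4 and 8 cover both cases: O(h ⊃ v) and O(¬h ⊃ v). Since h ∨ ¬h is a tautology, O(v) follows.
Premise 12 is O(v ⊃ m); since O(v), deontic closure gives O(m).
Premise 10 is O(m ⊃ p); since O(m), deontic closure gives O(p).
Applying K to premise 9 (O(p ⊃ t)) and O(p) yields O(t).
Premise 5, O(a ⊃ ¬t), contraposes to O(t ⊃ ¬a); with O(t) we get O(¬a).
Premise 3 is O(¬s ⊃ a); contrapositively O(¬a ⊃ s). Since O(¬a) holds, K gives O(s).
Applying K to premise 11 (O(s ⊃ j)) and O(s) yields O(j).
Premises 1, 2, 6, 7 do not contribute to this derivation.
Hence j is obligatory.

Obligatory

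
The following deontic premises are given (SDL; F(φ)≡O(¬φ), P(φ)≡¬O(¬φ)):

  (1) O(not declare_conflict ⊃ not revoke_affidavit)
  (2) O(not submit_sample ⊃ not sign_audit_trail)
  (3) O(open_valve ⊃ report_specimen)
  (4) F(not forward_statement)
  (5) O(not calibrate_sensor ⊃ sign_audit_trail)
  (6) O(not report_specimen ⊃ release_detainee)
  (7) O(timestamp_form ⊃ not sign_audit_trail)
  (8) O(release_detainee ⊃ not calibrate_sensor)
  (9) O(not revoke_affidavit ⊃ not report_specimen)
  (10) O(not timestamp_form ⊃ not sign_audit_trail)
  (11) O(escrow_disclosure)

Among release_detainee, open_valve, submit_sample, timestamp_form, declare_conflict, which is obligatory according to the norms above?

Premises 10 and 7 cover both cases: O(not timestamp_form ⊃ not sign_audit_trail) and O(timestamp_form ⊃ not sign_audit_trail). Since not timestamp_form ∨ timestamp_form is a tautology, O(not sign_audit_trail) follows.
Premise 5 is O(not calibrate_sensor ⊃ sign_audit_trail); contrapositively O(not sign_audit_trail ⊃ calibrate_sensor). Since O(not sign_audit_trail) holds, K gives O(calibrate_sensor).
The contrapositive of premise 8 (O(release_detainee ⊃ not calibrate_sensor)) is O(calibrate_sensor ⊃ not release_detainee), and O(calibrate_sensor) is already established, so O(not release_detainee).
Premise 6 is O(not report_specimen ⊃ release_detainee); contrapositively O(not release_detainee ⊃ report_specimen). Since O(not release_detainee) holds, K gives O(report_specimen).
The contrapositive of premise 9 (O(not revoke_affidavit ⊃ not report_specimen)) is O(report_specimen ⊃ revoke_affidavit), and O(report_specimen) is already established, so O(revoke_affidavit).
Premise 1 is O(not declare_conflict ⊃ not revoke_affidavit); contrapositively O(revoke_affidavit ⊃ declare_conflict). Since O(revoke_affidavit) holds, K gives O(declare_conflict).
So O(declare_conflict) holds — declare_conflict is obligatory. None of the other listed options is made obligatory by any chain of premises.

declare_conflict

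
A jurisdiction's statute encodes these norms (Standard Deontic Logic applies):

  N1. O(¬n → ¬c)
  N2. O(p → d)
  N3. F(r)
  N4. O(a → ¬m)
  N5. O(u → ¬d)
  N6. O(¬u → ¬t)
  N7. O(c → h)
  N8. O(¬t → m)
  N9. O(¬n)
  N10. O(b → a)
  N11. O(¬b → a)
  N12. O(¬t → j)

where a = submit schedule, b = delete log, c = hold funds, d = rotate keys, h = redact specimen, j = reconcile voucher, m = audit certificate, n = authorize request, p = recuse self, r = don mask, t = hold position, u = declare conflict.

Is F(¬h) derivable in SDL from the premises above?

No

Premise 7 is O(c → h), but O(c) is not derivable from the premises, so it does not yield O(h).
No other premise forces O(h). An ideal world satisfying every premise can still have ¬h true, so F(¬h) is not derivable.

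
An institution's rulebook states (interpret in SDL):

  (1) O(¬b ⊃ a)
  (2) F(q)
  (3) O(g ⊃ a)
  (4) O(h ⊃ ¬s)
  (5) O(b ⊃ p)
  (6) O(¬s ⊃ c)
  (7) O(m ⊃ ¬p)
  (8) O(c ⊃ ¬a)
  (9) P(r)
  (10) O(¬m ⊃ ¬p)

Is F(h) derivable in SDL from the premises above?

By case analysis on m: premise 7 gives O(m ⊃ ¬p) and premise 10 gives O(¬m ⊃ ¬p), so O(¬p) either way.
The contrapositive of premise 5 (O(b ⊃ p)) is O(¬p ⊃ ¬b), and O(¬p) is already established, so O(¬b).
With premise 1, O(¬b ⊃ a), the K-axiom yields O(a).
Premise 8, O(c ⊃ ¬a), contraposes to O(a ⊃ ¬c); with O(a) we get O(¬c).
Premise 6 is O(¬s ⊃ c); contrapositively O(¬c ⊃ s). Since O(¬c) holds, K gives O(s).
Premise 4, O(h ⊃ ¬s), contraposes to O(s ⊃ ¬h); with O(s) we get O(¬h).
Premises 2, 3, 9 do not contribute to this derivation.
So O(¬h) holds, i.e. F(h). The claim follows.

Yes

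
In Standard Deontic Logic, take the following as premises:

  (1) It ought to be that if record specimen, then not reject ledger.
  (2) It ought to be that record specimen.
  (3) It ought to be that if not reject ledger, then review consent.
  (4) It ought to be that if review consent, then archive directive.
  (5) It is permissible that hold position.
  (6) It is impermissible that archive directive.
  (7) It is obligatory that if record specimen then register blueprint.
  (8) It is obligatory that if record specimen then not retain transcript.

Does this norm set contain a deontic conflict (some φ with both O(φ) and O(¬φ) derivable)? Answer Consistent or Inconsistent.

Inconsistent

F(archive_directive) at premise 6 means O(¬archive_directive).
Premise 4, O(review_consent → archive_directive), contraposes to O(¬archive_directive → ¬review_consent); with O(¬archive_directive) we get O(¬review_consent).
Premise 3, O(¬reject_ledger → review_consent), contraposes to O(¬review_consent → reject_ledger); with O(¬review_consent) we get O(reject_ledger).
Premise 1 is O(record_specimen → ¬reject_ledger); contrapositively O(reject_ledger → ¬record_specimen). Since O(reject_ledger) holds, K gives O(¬record_specimen).
Yet premise 2 states O(record_specimen).
We now have both O(¬record_specimen) and O(record_specimen) — record_specimen is simultaneously obligatory and forbidden, violating the D-axiom.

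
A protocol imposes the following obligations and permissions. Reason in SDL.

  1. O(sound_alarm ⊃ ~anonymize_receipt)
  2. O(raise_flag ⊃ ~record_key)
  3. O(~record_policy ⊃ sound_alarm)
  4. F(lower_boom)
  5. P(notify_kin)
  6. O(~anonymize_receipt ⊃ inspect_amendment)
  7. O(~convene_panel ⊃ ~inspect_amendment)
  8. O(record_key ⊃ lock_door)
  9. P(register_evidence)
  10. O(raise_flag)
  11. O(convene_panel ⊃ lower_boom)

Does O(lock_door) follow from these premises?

Premise 8 is O(record_key ⊃ lock_door), but O(record_key) is not derivable from the premises, so it does not yield O(lock_door).
No other premise forces O(lock_door). An ideal world satisfying every premise can still have lock_door false, so O(lock_door) is not derivable.

No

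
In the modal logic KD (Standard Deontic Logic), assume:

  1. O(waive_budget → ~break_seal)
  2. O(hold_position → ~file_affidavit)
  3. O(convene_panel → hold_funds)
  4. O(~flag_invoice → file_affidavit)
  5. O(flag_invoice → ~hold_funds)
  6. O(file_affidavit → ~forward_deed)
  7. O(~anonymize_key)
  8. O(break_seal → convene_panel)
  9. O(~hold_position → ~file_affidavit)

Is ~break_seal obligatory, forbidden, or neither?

Premises 2 and 9 cover both cases: O(hold_position → ~file_affidavit) and O(~hold_position → ~file_affidavit). Since hold_position ∨ ~hold_position is a tautology, O(~file_affidavit) follows.
Premise 4 is O(~flag_invoice → file_affidavit); contrapositively O(~file_affidavit → flag_invoice). Since O(~file_affidavit) holds, K gives O(flag_invoice).
Premise 5 is O(flag_invoice → ~hold_funds); since O(flag_invoice), deontic closure gives O(~hold_funds).
Premise 3, O(convene_panel → hold_funds), contraposes to O(~hold_funds → ~convene_panel); with O(~hold_funds) we get O(~convene_panel).
Premise 8 is O(break_seal → convene_panel); contrapositively O(~convene_panel → ~break_seal). Since O(~convene_panel) holds, K gives O(~break_seal).
Premises 1, 6, 7 do not contribute to this derivation.
Hence ~break_seal is obligatory.

Obligatory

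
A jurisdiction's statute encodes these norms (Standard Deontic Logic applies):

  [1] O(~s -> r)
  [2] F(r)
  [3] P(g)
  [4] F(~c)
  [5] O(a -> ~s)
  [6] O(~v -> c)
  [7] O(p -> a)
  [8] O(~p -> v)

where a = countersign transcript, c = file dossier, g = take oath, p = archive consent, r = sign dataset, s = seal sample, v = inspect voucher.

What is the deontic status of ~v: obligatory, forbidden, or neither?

F(r) at premise 2 means O(~r).
The contrapositive of premise 1 (O(~s -> r)) is O(~r -> s), and O(~r) is already established, so O(s).
Premise 5, O(a -> ~s), contraposes to O(s -> ~a); with O(s) we get O(~a).
Premise 7, O(p -> a), contraposes to O(~a -> ~p); with O(~a) we get O(~p).
Premise 8 is O(~p -> v); since O(~p), deontic closure gives O(v).
Premises 3, 4, 6 do not contribute to this derivation.
Thus O(v), which is F(~v): ~v is forbidden.

Forbidden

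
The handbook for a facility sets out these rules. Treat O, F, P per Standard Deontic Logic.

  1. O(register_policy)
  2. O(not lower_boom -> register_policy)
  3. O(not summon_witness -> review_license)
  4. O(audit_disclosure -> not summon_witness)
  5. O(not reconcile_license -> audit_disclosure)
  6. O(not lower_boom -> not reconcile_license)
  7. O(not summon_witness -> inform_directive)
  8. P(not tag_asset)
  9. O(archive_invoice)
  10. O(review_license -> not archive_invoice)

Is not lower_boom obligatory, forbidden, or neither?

From premise 9 we have O(archive_invoice).
Premise 10 is O(review_license -> not archive_invoice); contrapositively O(archive_invoice -> not review_license). Since O(archive_invoice) holds, K gives O(not review_license).
Premise 3, O(not summon_witness -> review_license), contraposes to O(not review_license -> summon_witness); with O(not review_license) we get O(summon_witness).
Premise 4 is O(audit_disclosure -> not summon_witness); contrapositively O(summon_witness -> not audit_disclosure). Since O(summon_witness) holds, K gives O(not audit_disclosure).
Premise 5, O(not reconcile_license -> audit_disclosure), contraposes to O(not audit_disclosure -> reconcile_license); with O(not audit_disclosure) we get O(reconcile_license).
The contrapositive of premise 6 (O(not lower_boom -> not reconcile_license)) is O(reconcile_license -> lower_boom), and O(reconcile_license) is already established, so O(lower_boom).
Premises 1, 2, 7, 8 do not contribute to this derivation.
Thus O(lower_boom), which is F(not lower_boom): not lower_boom is forbidden.

Forbidden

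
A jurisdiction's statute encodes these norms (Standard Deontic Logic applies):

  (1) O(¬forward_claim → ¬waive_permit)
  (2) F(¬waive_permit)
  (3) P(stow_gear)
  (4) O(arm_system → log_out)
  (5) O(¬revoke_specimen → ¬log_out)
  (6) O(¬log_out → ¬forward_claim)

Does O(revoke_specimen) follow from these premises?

Yes

Premise 2 is F(¬waive_permit), i.e. O(waive_permit).
The contrapositive of premise 1 (O(¬forward_claim → ¬waive_permit)) is O(waive_permit → forward_claim), and O(waive_permit) is already established, so O(forward_claim).
Premise 6 is O(¬log_out → ¬forward_claim); contrapositively O(forward_claim → log_out). Since O(forward_claim) holds, K gives O(log_out).
Premise 5, O(¬revoke_specimen → ¬log_out), contraposes to O(log_out → revoke_specimen); with O(log_out) we get O(revoke_specimen).
Premises 3, 4 do not contribute to this derivation.
So O(revoke_specimen) follows.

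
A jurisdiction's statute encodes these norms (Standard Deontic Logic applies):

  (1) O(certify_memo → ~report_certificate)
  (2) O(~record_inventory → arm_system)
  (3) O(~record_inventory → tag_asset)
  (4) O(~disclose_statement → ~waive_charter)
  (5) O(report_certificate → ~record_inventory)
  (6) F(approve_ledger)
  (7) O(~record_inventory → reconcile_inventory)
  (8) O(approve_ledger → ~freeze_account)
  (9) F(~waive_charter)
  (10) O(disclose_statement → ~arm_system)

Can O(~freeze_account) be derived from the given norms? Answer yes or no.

Premise 8 is O(approve_ledger → ~freeze_account), but O(approve_ledger) is not derivable from the premises, so it does not yield O(~freeze_account).
No other premise forces O(~freeze_account). An ideal world satisfying every premise can still have ~freeze_account false, so O(~freeze_account) is not derivable.

No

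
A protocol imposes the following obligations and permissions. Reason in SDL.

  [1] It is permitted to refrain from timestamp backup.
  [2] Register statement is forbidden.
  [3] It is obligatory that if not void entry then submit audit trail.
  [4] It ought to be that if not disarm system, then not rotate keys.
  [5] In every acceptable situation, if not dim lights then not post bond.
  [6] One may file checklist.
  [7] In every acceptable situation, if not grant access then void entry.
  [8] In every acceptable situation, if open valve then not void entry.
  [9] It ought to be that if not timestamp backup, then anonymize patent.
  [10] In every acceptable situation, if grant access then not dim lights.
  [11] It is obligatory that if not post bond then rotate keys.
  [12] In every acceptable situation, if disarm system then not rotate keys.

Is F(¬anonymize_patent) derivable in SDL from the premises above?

No

Premise 9 is O(¬timestamp_backup → anonymize_patent), but O(¬timestamp_backup) is not derivable from the premises (the permission P(¬timestamp_backup) asserts only ¬O(timestamp_backup), not O(¬timestamp_backup)), so it does not yield O(anonymize_patent).
No other premise forces O(anonymize_patent). An ideal world satisfying every premise can still have ¬anonymize_patent true, so F(¬anonymize_patent) is not derivable.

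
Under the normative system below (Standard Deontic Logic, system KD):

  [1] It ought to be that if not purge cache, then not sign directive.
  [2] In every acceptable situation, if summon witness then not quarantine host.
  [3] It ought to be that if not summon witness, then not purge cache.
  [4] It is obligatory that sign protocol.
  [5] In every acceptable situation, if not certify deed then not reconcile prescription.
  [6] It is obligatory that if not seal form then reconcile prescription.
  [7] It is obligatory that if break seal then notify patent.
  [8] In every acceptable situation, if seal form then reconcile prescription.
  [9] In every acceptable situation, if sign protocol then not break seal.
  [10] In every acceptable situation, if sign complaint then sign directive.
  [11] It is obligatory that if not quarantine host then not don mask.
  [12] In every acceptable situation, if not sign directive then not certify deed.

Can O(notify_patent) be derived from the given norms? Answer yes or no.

Premise 7 is O(break_seal → notify_patent), but O(break_seal) is not derivable from the premises, so it does not yield O(notify_patent).
No other premise forces O(notify_patent). An ideal world satisfying every premise can still have notify_patent false, so O(notify_patent) is not derivable.

No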